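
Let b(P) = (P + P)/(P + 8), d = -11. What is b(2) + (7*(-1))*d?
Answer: 387/5 ≈ 77.400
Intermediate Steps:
b(P) = 2*P/(8 + P) (b(P) = (2*P)/(8 + P) = 2*P/(8 + P))
b(2) + (7*(-1))*d = 2*2/(8 + 2) + (7*(-1))*(-11) = 2*2/10 - 7*(-11) = 2*2*(⅒) + 77 = ⅖ + 77 = 387/5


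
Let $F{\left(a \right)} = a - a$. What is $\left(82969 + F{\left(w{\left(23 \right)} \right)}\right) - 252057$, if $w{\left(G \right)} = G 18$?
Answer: $-169088$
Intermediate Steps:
$w{\left(G \right)} = 18 G$
$F{\left(a \right)} = 0$
$\left(82969 + F{\left(w{\left(23 \right)} \right)}\right) - 252057 = \left(82969 + 0\right) - 252057 = 82969 - 252057 = -169088$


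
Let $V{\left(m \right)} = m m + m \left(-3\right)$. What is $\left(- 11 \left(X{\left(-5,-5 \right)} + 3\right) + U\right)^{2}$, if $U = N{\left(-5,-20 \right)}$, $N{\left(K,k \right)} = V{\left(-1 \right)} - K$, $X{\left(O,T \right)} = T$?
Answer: $961$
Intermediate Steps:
$V{\left(m \right)} = m^{2} - 3 m$
$N{\left(K,k \right)} = 4 - K$ ($N{\left(K,k \right)} = - (-3 - 1) - K = \left(-1\right) \left(-4\right) - K = 4 - K$)
$U = 9$ ($U = 4 - -5 = 4 + 5 = 9$)
$\left(- 11 \left(X{\left(-5,-5 \right)} + 3\right) + U\right)^{2} = \left(- 11 \left(-5 + 3\right) + 9\right)^{2} = \left(\left(-11\right) \left(-2\right) + 9\right)^{2} = \left(22 + 9\right)^{2} = 31^{2} = 961$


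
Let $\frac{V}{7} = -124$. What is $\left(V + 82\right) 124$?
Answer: $-97464$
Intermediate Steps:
$V = -868$ ($V = 7 \left(-124\right) = -868$)
$\left(V + 82\right) 124 = \left(-868 + 82\right) 124 = \left(-786\right) 124 = -97464$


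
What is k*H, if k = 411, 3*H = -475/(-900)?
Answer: 2603/36 ≈ 72.306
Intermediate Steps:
H = 19/108 (H = (-475/(-900))/3 = (-475*(-1/900))/3 = (⅓)*(19/36) = 19/108 ≈ 0.17593)
k*H = 411*(19/108) = 2603/36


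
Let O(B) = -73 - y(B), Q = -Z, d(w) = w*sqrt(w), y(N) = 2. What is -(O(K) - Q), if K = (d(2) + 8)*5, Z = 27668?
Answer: -27593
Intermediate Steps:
d(w) = w**(3/2)
K = 40 + 10*sqrt(2) (K = (2**(3/2) + 8)*5 = (2*sqrt(2) + 8)*5 = (8 + 2*sqrt(2))*5 = 40 + 10*sqrt(2) ≈ 54.142)
Q = -27668 (Q = -1*27668 = -27668)
O(B) = -75 (O(B) = -73 - 1*2 = -73 - 2 = -75)
-(O(K) - Q) = -(-75 - 1*(-27668)) = -(-75 + 27668) = -1*27593 = -27593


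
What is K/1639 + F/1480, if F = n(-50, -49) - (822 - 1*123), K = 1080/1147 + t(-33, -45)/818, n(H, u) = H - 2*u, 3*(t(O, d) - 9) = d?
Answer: -13510822371/30755703880 ≈ -0.43929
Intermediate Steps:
t(O, d) = 9 + d/3
K = 438279/469123 (K = 1080/1147 + (9 + (1/3)*(-45))/818 = 1080*(1/1147) + (9 - 15)*(1/818) = 1080/1147 - 6*1/818 = 1080/1147 - 3/409 = 438279/469123 ≈ 0.93425)
F = -651 (F = (-50 - 2*(-49)) - (822 - 1*123) = (-50 + 98) - (822 - 123) = 48 - 1*699 = 48 - 699 = -651)
K/1639 + F/1480 = (438279/469123)/1639 - 651/1480 = (438279/469123)*(1/1639) - 651*1/1480 = 438279/768892597 - 651/1480 = -13510822371/30755703880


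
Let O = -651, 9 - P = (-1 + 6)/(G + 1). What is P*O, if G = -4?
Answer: -6944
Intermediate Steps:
P = 32/3 (P = 9 - (-1 + 6)/(-4 + 1) = 9 - 5/(-3) = 9 - 5*(-1)/3 = 9 - 1*(-5/3) = 9 + 5/3 = 32/3 ≈ 10.667)
P*O = (32/3)*(-651) = -6944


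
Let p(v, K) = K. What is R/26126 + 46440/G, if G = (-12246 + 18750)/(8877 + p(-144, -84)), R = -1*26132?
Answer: 222256284779/3540073 ≈ 62783.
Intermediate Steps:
R = -26132
G = 2168/2931 (G = (-12246 + 18750)/(8877 - 84) = 6504/8793 = 6504*(1/8793) = 2168/2931 ≈ 0.73968)
R/26126 + 46440/G = -26132/26126 + 46440/(2168/2931) = -26132*1/26126 + 46440*(2931/2168) = -13066/13063 + 17014455/271 = 222256284779/3540073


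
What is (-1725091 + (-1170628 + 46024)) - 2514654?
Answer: -5364349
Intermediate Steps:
(-1725091 + (-1170628 + 46024)) - 2514654 = (-1725091 - 1124604) - 2514654 = -2849695 - 2514654 = -5364349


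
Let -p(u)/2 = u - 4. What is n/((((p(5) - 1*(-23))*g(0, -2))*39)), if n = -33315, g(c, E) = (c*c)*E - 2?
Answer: 11105/546 ≈ 20.339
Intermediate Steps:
g(c, E) = -2 + E*c² (g(c, E) = c²*E - 2 = E*c² - 2 = -2 + E*c²)
p(u) = 8 - 2*u (p(u) = -2*(u - 4) = -2*(-4 + u) = 8 - 2*u)
n/((((p(5) - 1*(-23))*g(0, -2))*39)) = -33315*1/(39*(-2 - 2*0²)*((8 - 2*5) - 1*(-23))) = -33315*1/(39*(-2 - 2*0)*((8 - 10) + 23)) = -33315*1/(39*(-2 + 0)*(-2 + 23)) = -33315/((21*(-2))*39) = -33315/((-42*39)) = -33315/(-1638) = -33315*(-1/1638) = 11105/546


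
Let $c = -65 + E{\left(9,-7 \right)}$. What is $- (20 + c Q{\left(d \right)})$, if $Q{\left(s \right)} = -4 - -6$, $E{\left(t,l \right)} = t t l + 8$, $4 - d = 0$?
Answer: $1228$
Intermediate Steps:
$d = 4$ ($d = 4 - 0 = 4 + 0 = 4$)
$E{\left(t,l \right)} = 8 + l t^{2}$ ($E{\left(t,l \right)} = t^{2} l + 8 = l t^{2} + 8 = 8 + l t^{2}$)
$Q{\left(s \right)} = 2$ ($Q{\left(s \right)} = -4 + 6 = 2$)
$c = -624$ ($c = -65 + \left(8 - 7 \cdot 9^{2}\right) = -65 + \left(8 - 567\right) = -65 - 559 = -624$)
$- (20 + c Q{\left(d \right)}) = - (20 - 1248) = \left(-1\right) \left(-1228\right) = 1228$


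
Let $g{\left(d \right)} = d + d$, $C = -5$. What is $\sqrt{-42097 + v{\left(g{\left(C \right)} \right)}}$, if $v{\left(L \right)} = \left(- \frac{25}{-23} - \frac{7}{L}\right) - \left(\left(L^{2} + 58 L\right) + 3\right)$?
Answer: $\frac{11 i \sqrt{18195070}}{230} \approx 204.01 i$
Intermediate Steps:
$g{\left(d \right)} = 2 d$
$v{\left(L \right)} = - \frac{44}{23} - L^{2} - 58 L - \frac{7}{L}$ ($v{\left(L \right)} = \left(\left(-25\right) \left(- \frac{1}{23}\right) - \frac{7}{L}\right) - \left(3 + L^{2} + 58 L\right) = \left(\frac{25}{23} - \frac{7}{L}\right) - \left(3 + L^{2} + 58 L\right) = - \frac{44}{23} - L^{2} - 58 L - \frac{7}{L}$)
$\sqrt{-42097 + v{\left(g{\left(C \right)} \right)}} = \sqrt{-42097 - \left(\frac{44}{23} - \frac{7}{10} + \left(2 \left(-5\right)\right)^{2} + 58 \cdot 2 \left(-5\right)\right)} = \sqrt{-42097 - \left(- \frac{10996}{23} - \frac{7}{10}\right)} = \sqrt{-42097 - - \frac{110121}{230}} = \sqrt{-42097 + \left(- \frac{44}{23} - 100 + 580 + \frac{7}{10}\right)} = \sqrt{-42097 + \frac{110121}{230}} = \sqrt{- \frac{9572189}{230}} = \frac{11 i \sqrt{18195070}}{230}$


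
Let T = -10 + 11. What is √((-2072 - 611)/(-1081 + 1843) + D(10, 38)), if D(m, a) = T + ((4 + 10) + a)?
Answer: √28729686/762 ≈ 7.0341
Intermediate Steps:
T = 1
D(m, a) = 15 + a (D(m, a) = 1 + ((4 + 10) + a) = 1 + (14 + a) = 15 + a)
√((-2072 - 611)/(-1081 + 1843) + D(10, 38)) = √((-2072 - 611)/(-1081 + 1843) + (15 + 38)) = √(-2683/762 + 53) = √(37703/762) = √28729686/762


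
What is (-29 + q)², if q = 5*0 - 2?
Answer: 961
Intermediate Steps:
q = -2 (q = 0 - 2 = -2)
(-29 + q)² = (-29 - 2)² = (-31)² = 961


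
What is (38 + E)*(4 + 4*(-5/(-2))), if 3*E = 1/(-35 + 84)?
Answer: 11174/21 ≈ 532.10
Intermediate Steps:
E = 1/147 (E = 1/(3*(-35 + 84)) = (⅓)/49 = (⅓)*(1/49) = 1/147 ≈ 0.0068027)
(38 + E)*(4 + 4*(-5/(-2))) = (38 + 1/147)*(4 + 4*(-5/(-2))) = 5587*(4 + 4*(-5*(-½)))/147 = 5587*(4 + 4*(5/2))/147 = 5587*(4 + 10)/147 = (5587/147)*14 = 11174/21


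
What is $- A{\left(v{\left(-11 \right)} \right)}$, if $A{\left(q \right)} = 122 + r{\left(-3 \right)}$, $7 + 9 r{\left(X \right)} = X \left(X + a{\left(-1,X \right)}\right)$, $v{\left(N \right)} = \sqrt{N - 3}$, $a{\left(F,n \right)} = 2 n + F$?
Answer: $- \frac{1121}{9} \approx -124.56$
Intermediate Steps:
$a{\left(F,n \right)} = F + 2 n$
$v{\left(N \right)} = \sqrt{-3 + N}$
$r{\left(X \right)} = - \frac{7}{9} + \frac{X \left(-1 + 3 X\right)}{9}$ ($r{\left(X \right)} = - \frac{7}{9} + \frac{X \left(X + \left(-1 + 2 X\right)\right)}{9} = - \frac{7}{9} + \frac{X \left(-1 + 3 X\right)}{9}$)
$A{\left(q \right)} = \frac{1121}{9}$ ($A{\left(q \right)} = 122 - \left(\frac{4}{9} - 3\right) = 122 + \left(- \frac{7}{9} + \frac{1}{3} + \frac{1}{3} \cdot 9\right) = 122 + \left(- \frac{7}{9} + \frac{1}{3} + 3\right) = 122 + \frac{23}{9} = \frac{1121}{9}$)
$- A{\left(v{\left(-11 \right)} \right)} = \left(-1\right) \frac{1121}{9} = - \frac{1121}{9}$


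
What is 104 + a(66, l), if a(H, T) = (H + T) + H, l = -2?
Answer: 234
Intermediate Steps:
a(H, T) = T + 2*H
104 + a(66, l) = 104 + (-2 + 2*66) = 104 + (-2 + 132) = 104 + 130 = 234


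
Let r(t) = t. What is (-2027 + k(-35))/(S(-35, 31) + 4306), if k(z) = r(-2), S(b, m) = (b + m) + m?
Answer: -2029/4333 ≈ -0.46827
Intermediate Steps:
S(b, m) = b + 2*m
k(z) = -2
(-2027 + k(-35))/(S(-35, 31) + 4306) = (-2027 - 2)/((-35 + 2*31) + 4306) = -2029/((-35 + 62) + 4306) = -2029/(27 + 4306) = -2029/4333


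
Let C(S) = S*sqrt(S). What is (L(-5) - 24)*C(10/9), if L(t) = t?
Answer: -290*sqrt(10)/27 ≈ -33.965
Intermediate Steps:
C(S) = S**(3/2)
(L(-5) - 24)*C(10/9) = (-5 - 24)*(10/9)**(3/2) = -29*10*sqrt(10)/27 = -290*sqrt(10)/27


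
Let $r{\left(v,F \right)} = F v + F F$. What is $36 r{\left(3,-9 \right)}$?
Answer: $1944$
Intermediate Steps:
$r{\left(v,F \right)} = F^{2} + F v$ ($r{\left(v,F \right)} = F v + F^{2} = F^{2} + F v$)
$36 r{\left(3,-9 \right)} = 36 \left(- 9 \left(-9 + 3\right)\right) = 36 \left(\left(-9\right) \left(-6\right)\right) = 36 \cdot 54 = 1944$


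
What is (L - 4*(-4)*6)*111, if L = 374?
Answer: 52170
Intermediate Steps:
(L - 4*(-4)*6)*111 = (374 - 4*(-4)*6)*111 = (374 + 16*6)*111 = (374 + 96)*111 = 470*111 = 52170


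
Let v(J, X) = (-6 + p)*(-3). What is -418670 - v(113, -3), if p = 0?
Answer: -418688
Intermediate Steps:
v(J, X) = 18 (v(J, X) = (-6 + 0)*(-3) = -6*(-3) = 18)
-418670 - v(113, -3) = -418670 - 1*18 = -418670 - 18 = -418688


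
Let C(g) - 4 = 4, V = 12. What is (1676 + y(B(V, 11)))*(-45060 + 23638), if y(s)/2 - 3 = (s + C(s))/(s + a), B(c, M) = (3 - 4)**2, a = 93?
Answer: -1693687586/47 ≈ -3.6036e+7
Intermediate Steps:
C(g) = 8 (C(g) = 4 + 4 = 8)
B(c, M) = 1 (B(c, M) = (-1)**2 = 1)
y(s) = 6 + 2*(8 + s)/(93 + s) (y(s) = 6 + 2*((s + 8)/(s + 93)) = 6 + 2*((8 + s)/(93 + s)) = 6 + 2*(8 + s)/(93 + s))
(1676 + y(B(V, 11)))*(-45060 + 23638) = (1676 + 2*(287 + 4*1)/(93 + 1))*(-45060 + 23638) = (1676 + 2*(287 + 4)/94)*(-21422) = (1676 + 2*(1/94)*291)*(-21422) = (1676 + 291/47)*(-21422) = (79063/47)*(-21422) = -1693687586/47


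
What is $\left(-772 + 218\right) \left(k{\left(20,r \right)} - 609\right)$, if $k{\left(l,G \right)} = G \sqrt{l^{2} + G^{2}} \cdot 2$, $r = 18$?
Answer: $337386 - 39888 \sqrt{181} \approx -1.9925 \cdot 10^{5}$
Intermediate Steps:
$k{\left(l,G \right)} = 2 G \sqrt{G^{2} + l^{2}}$ ($k{\left(l,G \right)} = G \sqrt{G^{2} + l^{2}} \cdot 2 = 2 G \sqrt{G^{2} + l^{2}}$)
$\left(-772 + 218\right) \left(k{\left(20,r \right)} - 609\right) = \left(-772 + 218\right) \left(2 \cdot 18 \sqrt{18^{2} + 20^{2}} - 609\right) = - 554 \left(2 \cdot 18 \sqrt{324 + 400} - 609\right) = - 554 \left(2 \cdot 18 \sqrt{724} - 609\right) = - 554 \left(2 \cdot 18 \cdot 2 \sqrt{181} - 609\right) = - 554 \left(72 \sqrt{181} - 609\right) = - 554 \left(-609 + 72 \sqrt{181}\right) = 337386 - 39888 \sqrt{181}$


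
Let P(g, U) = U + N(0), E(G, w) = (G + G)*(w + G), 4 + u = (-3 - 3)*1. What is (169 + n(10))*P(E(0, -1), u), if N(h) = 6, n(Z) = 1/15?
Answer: -10144/15 ≈ -676.27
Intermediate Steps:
n(Z) = 1/15
u = -10 (u = -4 + (-3 - 3)*1 = -4 - 6*1 = -4 - 6 = -10)
E(G, w) = 2*G*(G + w) (E(G, w) = (2*G)*(G + w) = 2*G*(G + w))
P(g, U) = 6 + U (P(g, U) = U + 6 = 6 + U)
(169 + n(10))*P(E(0, -1), u) = (169 + 1/15)*(6 - 10) = (2536/15)*(-4) = -10144/15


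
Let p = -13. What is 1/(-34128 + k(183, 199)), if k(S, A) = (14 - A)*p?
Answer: -1/31723 ≈ -3.1523e-5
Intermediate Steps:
k(S, A) = -182 + 13*A (k(S, A) = (14 - A)*(-13) = -182 + 13*A)
1/(-34128 + k(183, 199)) = 1/(-34128 + (-182 + 13*199)) = 1/(-34128 + (-182 + 2587)) = 1/(-34128 + 2405) = 1/(-31723) = -1/31723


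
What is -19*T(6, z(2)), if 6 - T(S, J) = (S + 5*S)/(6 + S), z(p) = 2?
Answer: -57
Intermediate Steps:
T(S, J) = 6 - 6*S/(6 + S) (T(S, J) = 6 - (S + 5*S)/(6 + S) = 6 - 6*S/(6 + S))
-19*T(6, z(2)) = -684/(6 + 6) = -684/12 = -19*3 = -57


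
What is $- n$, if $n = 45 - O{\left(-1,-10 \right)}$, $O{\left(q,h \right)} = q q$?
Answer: $-44$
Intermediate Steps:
$O{\left(q,h \right)} = q^{2}$
$n = 44$ ($n = 45 - \left(-1\right)^{2} = 45 - 1 = 44$)
$- n = \left(-1\right) 44 = -44$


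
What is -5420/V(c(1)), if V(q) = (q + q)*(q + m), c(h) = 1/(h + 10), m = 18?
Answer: -327910/199 ≈ -1647.8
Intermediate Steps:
c(h) = 1/(10 + h)
V(q) = 2*q*(18 + q) (V(q) = (q + q)*(q + 18) = (2*q)*(18 + q) = 2*q*(18 + q))
-5420/V(c(1)) = -5420*(10 + 1)/(2*(18 + 1/(10 + 1))) = -5420*11/(2*(18 + 1/11)) = -5420/(2*(1/11)*(199/11)) = -5420/398/121 = -5420*121/398 = -327910/199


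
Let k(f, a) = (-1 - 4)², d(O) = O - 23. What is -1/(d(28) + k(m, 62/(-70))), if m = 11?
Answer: -1/30 ≈ -0.033333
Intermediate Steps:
d(O) = -23 + O
k(f, a) = 25 (k(f, a) = (-5)² = 25)
-1/(d(28) + k(m, 62/(-70))) = -1/((-23 + 28) + 25) = -1/(5 + 25) = -1/30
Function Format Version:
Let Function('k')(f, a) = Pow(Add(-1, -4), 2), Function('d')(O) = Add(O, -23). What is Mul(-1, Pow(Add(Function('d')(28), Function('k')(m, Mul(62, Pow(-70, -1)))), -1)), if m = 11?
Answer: Rational(-1, 30) ≈ -0.033333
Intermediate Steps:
Function('d')(O) = Add(-23, O)
Function('k')(f, a) = 25 (Function('k')(f, a) = Pow(-5, 2) = 25)
Mul(-1, Pow(Add(Function('d')(28), Function('k')(m, Mul(62, Pow(-70, -1)))), -1)) = Mul(-1, Pow(Add(Add(-23, 28), 25), -1)) = Mul(-1, Pow(Add(5, 25), -1)) = Mul(-1, Pow(30, -1)) = Mul(-1, Rational(1, 30)) = Rational(-1, 30)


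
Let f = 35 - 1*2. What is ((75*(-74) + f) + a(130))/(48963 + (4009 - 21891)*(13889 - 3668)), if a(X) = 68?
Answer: 5449/182722959 ≈ 2.9821e-5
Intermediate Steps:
f = 33 (f = 35 - 2 = 33)
((75*(-74) + f) + a(130))/(48963 + (4009 - 21891)*(13889 - 3668)) = ((75*(-74) + 33) + 68)/(48963 + (4009 - 21891)*(13889 - 3668)) = ((-5550 + 33) + 68)/(48963 - 17882*10221) = (-5517 + 68)/(48963 - 182771922) = -5449/(-182722959) = -5449*(-1/182722959) = 5449/182722959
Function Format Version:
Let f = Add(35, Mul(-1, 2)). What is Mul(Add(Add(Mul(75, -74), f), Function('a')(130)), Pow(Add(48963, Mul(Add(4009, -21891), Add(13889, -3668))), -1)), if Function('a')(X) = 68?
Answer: Rational(5449, 182722959) ≈ 2.9821e-5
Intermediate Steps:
f = 33 (f = Add(35, -2) = 33)
Mul(Add(Add(Mul(75, -74), f), Function('a')(130)), Pow(Add(48963, Mul(Add(4009, -21891), Add(13889, -3668))), -1)) = Mul(Add(Add(Mul(75, -74), 33), 68), Pow(Add(48963, Mul(Add(4009, -21891), Add(13889, -3668))), -1)) = Mul(Add(Add(-5550, 33), 68), Pow(Add(48963, Mul(-17882, 10221)), -1)) = Mul(Add(-5517, 68), Pow(Add(48963, -182771922), -1)) = Mul(-5449, Pow(-182722959, -1)) = Mul(-5449, Rational(-1, 182722959)) = Rational(5449, 182722959)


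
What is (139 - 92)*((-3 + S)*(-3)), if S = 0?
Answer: 423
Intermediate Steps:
(139 - 92)*((-3 + S)*(-3)) = (139 - 92)*((-3 + 0)*(-3)) = 47*(-3*(-3)) = 47*9 = 423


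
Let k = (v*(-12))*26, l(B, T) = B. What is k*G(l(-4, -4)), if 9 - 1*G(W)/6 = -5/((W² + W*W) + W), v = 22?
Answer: -2646072/7 ≈ -3.7801e+5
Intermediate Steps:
G(W) = 54 + 30/(W + 2*W²) (G(W) = 54 - (-30)/((W² + W*W) + W) = 54 - (-30)/((W² + W²) + W) = 54 - (-30)/(2*W² + W) = 54 - (-30)/(W + 2*W²) = 54 + 30/(W + 2*W²))
k = -6864 (k = (22*(-12))*26 = -264*26 = -6864)
k*G(l(-4, -4)) = -41184*(5 + 9*(-4) + 18*(-4)²)/((-4)*(1 + 2*(-4))) = -41184*(-1)*(5 - 36 + 18*16)/(4*(1 - 8)) = -41184*(-1)*(5 - 36 + 288)/(4*(-7)) = -41184*(-1)*(-1)*257/(4*7) = -6864*771/14 = -2646072/7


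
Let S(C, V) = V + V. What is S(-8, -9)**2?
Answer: 324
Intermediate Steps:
S(C, V) = 2*V
S(-8, -9)**2 = (2*(-9))**2 = (-18)**2 = 324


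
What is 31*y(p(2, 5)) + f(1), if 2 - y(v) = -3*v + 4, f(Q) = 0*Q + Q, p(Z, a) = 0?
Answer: -61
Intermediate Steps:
f(Q) = Q (f(Q) = 0 + Q = Q)
y(v) = -2 + 3*v (y(v) = 2 - (-3*v + 4) = 2 - (4 - 3*v) = 2 + (-4 + 3*v) = -2 + 3*v)
31*y(p(2, 5)) + f(1) = 31*(-2 + 3*0) + 1 = 31*(-2 + 0) + 1 = 31*(-2) + 1 = -62 + 1 = -61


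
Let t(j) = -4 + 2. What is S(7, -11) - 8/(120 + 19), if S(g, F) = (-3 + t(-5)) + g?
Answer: 270/139 ≈ 1.9424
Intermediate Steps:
t(j) = -2
S(g, F) = -5 + g (S(g, F) = (-3 - 2) + g = -5 + g)
S(7, -11) - 8/(120 + 19) = (-5 + 7) - 8/(120 + 19) = 2 - 8/139 = 270/139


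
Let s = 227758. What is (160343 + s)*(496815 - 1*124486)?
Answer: 144501257229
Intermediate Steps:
(160343 + s)*(496815 - 1*124486) = (160343 + 227758)*(496815 - 1*124486) = 388101*(496815 - 124486) = 388101*372329 = 144501257229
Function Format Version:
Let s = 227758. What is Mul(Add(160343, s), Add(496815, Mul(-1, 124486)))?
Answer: 144501257229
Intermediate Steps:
Mul(Add(160343, s), Add(496815, Mul(-1, 124486))) = Mul(Add(160343, 227758), Add(496815, Mul(-1, 124486))) = Mul(388101, Add(496815, -124486)) = Mul(388101, 372329) = 144501257229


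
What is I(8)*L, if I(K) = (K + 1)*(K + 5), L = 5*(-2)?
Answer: -1170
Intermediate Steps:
L = -10
I(K) = (1 + K)*(5 + K)
I(8)*L = (5 + 8² + 6*8)*(-10) = (5 + 64 + 48)*(-10) = 117*(-10) = -1170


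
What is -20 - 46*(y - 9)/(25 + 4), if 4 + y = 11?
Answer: -488/29 ≈ -16.828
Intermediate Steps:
y = 7 (y = -4 + 11 = 7)
-20 - 46*(y - 9)/(25 + 4) = -20 - 46*(7 - 9)/(25 + 4) = -20 - (-92)/29 = -20 - 46*(-2/29) = -20 + 92/29 = -488/29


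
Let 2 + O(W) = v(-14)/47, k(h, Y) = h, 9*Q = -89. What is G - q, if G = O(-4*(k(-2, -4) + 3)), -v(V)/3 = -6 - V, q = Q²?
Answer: -381845/3807 ≈ -100.30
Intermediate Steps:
Q = -89/9 (Q = (⅑)*(-89) = -89/9 ≈ -9.8889)
q = 7921/81 (q = (-89/9)² = 7921/81 ≈ 97.790)
v(V) = 18 + 3*V (v(V) = -3*(-6 - V) = 18 + 3*V)
O(W) = -118/47 (O(W) = -2 + (18 + 3*(-14))/47 = -2 + (18 - 42)*(1/47) = -2 - 24*1/47 = -2 - 24/47 = -118/47)
G = -118/47 ≈ -2.5106
G - q = -118/47 - 1*7921/81 = -118/47 - 7921/81 = -381845/3807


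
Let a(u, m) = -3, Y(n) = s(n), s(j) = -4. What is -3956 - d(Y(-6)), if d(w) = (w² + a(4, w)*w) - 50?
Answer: -3934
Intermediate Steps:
Y(n) = -4
d(w) = -50 + w² - 3*w (d(w) = (w² - 3*w) - 50 = -50 + w² - 3*w)
-3956 - d(Y(-6)) = -3956 - (-50 + (-4)² - 3*(-4)) = -3956 - (-50 + 16 + 12) = -3956 - 1*(-22) = -3956 + 22 = -3934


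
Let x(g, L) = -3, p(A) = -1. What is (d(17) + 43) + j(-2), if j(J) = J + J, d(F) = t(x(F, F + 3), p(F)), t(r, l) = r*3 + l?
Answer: 29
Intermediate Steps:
t(r, l) = l + 3*r (t(r, l) = 3*r + l = l + 3*r)
d(F) = -10 (d(F) = -1 + 3*(-3) = -1 - 9 = -10)
j(J) = 2*J
(d(17) + 43) + j(-2) = (-10 + 43) + 2*(-2) = 33 - 4 = 29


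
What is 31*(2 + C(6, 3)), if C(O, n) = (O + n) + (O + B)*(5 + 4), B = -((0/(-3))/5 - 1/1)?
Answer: 2294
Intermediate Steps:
B = 1 (B = -((0*(-⅓))*(⅕) - 1*1) = -(0*(⅕) - 1) = -(0 - 1) = -1*(-1) = 1)
C(O, n) = 9 + n + 10*O (C(O, n) = (O + n) + (O + 1)*(5 + 4) = (O + n) + (1 + O)*9 = (O + n) + (9 + 9*O) = 9 + n + 10*O)
31*(2 + C(6, 3)) = 31*(2 + (9 + 3 + 10*6)) = 31*(2 + (9 + 3 + 60)) = 31*(2 + 72) = 31*74 = 2294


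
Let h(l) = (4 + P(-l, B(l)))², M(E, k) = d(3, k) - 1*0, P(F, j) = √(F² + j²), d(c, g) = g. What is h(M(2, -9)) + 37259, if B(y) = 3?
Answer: 37365 + 24*√10 ≈ 37441.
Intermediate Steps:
M(E, k) = k (M(E, k) = k - 1*0 = k + 0 = k)
h(l) = (4 + √(9 + l²))² (h(l) = (4 + √((-l)² + 3²))² = (4 + √(l² + 9))² = (4 + √(9 + l²))²)
h(M(2, -9)) + 37259 = (4 + √(9 + (-9)²))² + 37259 = (4 + √(9 + 81))² + 37259 = (4 + √90)² + 37259 = (4 + 3*√10)² + 37259 = 37259 + (4 + 3*√10)²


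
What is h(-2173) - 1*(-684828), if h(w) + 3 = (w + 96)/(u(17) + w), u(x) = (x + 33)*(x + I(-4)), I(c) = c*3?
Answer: 1316920552/1923 ≈ 6.8483e+5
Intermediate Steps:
I(c) = 3*c
u(x) = (-12 + x)*(33 + x) (u(x) = (x + 33)*(x + 3*(-4)) = (33 + x)*(x - 12) = (33 + x)*(-12 + x) = (-12 + x)*(33 + x))
h(w) = -3 + (96 + w)/(250 + w) (h(w) = -3 + (w + 96)/((-396 + 17² + 21*17) + w) = -3 + (96 + w)/((-396 + 289 + 357) + w) = -3 + (96 + w)/(250 + w))
h(-2173) - 1*(-684828) = 2*(-327 - 1*(-2173))/(250 - 2173) - 1*(-684828) = 2*(-327 + 2173)/(-1923) + 684828 = 2*(-1/1923)*1846 + 684828 = -3692/1923 + 684828 = 1316920552/1923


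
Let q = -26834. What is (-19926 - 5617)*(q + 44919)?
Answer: -461945155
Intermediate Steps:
(-19926 - 5617)*(q + 44919) = (-19926 - 5617)*(-26834 + 44919) = -25543*18085 = -461945155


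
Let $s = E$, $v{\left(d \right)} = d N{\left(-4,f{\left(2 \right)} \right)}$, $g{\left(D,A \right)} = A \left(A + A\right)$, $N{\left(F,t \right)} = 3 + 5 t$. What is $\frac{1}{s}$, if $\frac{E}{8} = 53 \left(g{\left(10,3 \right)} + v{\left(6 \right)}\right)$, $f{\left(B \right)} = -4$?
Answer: $- \frac{1}{35616} \approx -2.8077 \cdot 10^{-5}$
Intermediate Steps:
$g{\left(D,A \right)} = 2 A^{2}$ ($g{\left(D,A \right)} = A 2 A = 2 A^{2}$)
$v{\left(d \right)} = - 17 d$ ($v{\left(d \right)} = d \left(3 + 5 \left(-4\right)\right) = d \left(3 - 20\right) = d \left(-17\right) = - 17 d$)
$E = -35616$ ($E = 8 \cdot 53 \left(2 \cdot 3^{2} - 102\right) = 8 \cdot 53 \left(2 \cdot 9 - 102\right) = 8 \cdot 53 \left(18 - 102\right) = 8 \cdot 53 \left(-84\right) = 8 \left(-4452\right) = -35616$)
$s = -35616$
$\frac{1}{s} = \frac{1}{-35616} = - \frac{1}{35616}$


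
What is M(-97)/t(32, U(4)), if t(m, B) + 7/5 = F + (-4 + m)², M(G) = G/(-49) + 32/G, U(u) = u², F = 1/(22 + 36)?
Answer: 2273890/1078736127 ≈ 0.0021079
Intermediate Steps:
F = 1/58 ≈ 0.017241
M(G) = 32/G - G/49 (M(G) = G*(-1/49) + 32/G = -G/49 + 32/G = 32/G - G/49)
t(m, B) = -401/290 + (-4 + m)² (t(m, B) = -7/5 + (1/58 + (-4 + m)²) = -401/290 + (-4 + m)²)
M(-97)/t(32, U(4)) = (32/(-97) - 1/49*(-97))/(-401/290 + (-4 + 32)²) = (32*(-1/97) + 97/49)/(-401/290 + 28²) = (-32/97 + 97/49)/(-401/290 + 784) = 7841/(4753*(226959/290)) = (7841/4753)*(290/226959) = 2273890/1078736127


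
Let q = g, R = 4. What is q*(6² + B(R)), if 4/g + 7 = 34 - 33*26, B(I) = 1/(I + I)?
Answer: -289/1662 ≈ -0.17389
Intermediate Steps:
B(I) = 1/(2*I)
g = -4/831 (g = 4/(-7 + (34 - 33*26)) = 4/(-7 + (34 - 858)) = 4/(-7 - 824) = 4/(-831) = 4*(-1/831) = -4/831 ≈ -0.0048135)
q = -4/831 ≈ -0.0048135
q*(6² + B(R)) = -4*(6² + (½)/4)/831 = -4*(36 + (½)*(¼))/831 = -4*(36 + ⅛)/831 = -4/831*289/8 = -289/1662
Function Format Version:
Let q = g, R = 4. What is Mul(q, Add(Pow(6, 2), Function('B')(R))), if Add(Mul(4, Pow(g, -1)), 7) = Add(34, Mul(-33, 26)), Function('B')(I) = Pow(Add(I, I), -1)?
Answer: Rational(-289, 1662) ≈ -0.17389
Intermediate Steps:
Function('B')(I) = Mul(Rational(1, 2), Pow(I, -1)) (Function('B')(I) = Pow(Mul(2, I), -1) = Mul(Rational(1, 2), Pow(I, -1)))
g = Rational(-4, 831) (g = Mul(4, Pow(Add(-7, Add(34, Mul(-33, 26))), -1)) = Mul(4, Pow(Add(-7, Add(34, -858)), -1)) = Mul(4, Pow(Add(-7, -824), -1)) = Mul(4, Pow(-831, -1)) = Mul(4, Rational(-1, 831)) = Rational(-4, 831) ≈ -0.0048135)
q = Rational(-4, 831) ≈ -0.0048135
Mul(q, Add(Pow(6, 2), Function('B')(R))) = Mul(Rational(-4, 831), Add(Pow(6, 2), Mul(Rational(1, 2), Pow(4, -1)))) = Mul(Rational(-4, 831), Add(36, Mul(Rational(1, 2), Rational(1, 4)))) = Mul(Rational(-4, 831), Add(36, Rational(1, 8))) = Mul(Rational(-4, 831), Rational(289, 8)) = Rational(-289, 1662)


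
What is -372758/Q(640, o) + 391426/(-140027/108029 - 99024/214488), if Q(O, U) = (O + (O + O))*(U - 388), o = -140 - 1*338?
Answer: -314174166409738138093/1410941753566080 ≈ -2.2267e+5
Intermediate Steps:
o = -478 (o = -140 - 338 = -478)
Q(O, U) = 3*O*(-388 + U) (Q(O, U) = (O + 2*O)*(-388 + U) = (3*O)*(-388 + U) = 3*O*(-388 + U))
-372758/Q(640, o) + 391426/(-140027/108029 - 99024/214488) = -372758*1/(1920*(-388 - 478)) + 391426/(-140027/108029 - 99024/214488) = -372758/(3*640*(-866)) + 391426/(-140027*1/108029 - 99024*1/214488) = -372758/(-1662720) + 391426/(-140027/108029 - 4126/8937) = -372758*(-1/1662720) + 391426/(-1697148953/965455173) = 186379/831360 + 391426*(-965455173/1697148953) = 186379/831360 - 377904256546698/1697148953 = -314174166409738138093/1410941753566080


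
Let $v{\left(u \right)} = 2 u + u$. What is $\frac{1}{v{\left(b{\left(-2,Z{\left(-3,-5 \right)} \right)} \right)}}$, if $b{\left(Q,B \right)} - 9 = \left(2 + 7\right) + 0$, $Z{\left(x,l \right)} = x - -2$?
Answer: $\frac{1}{54} \approx 0.018519$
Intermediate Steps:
$Z{\left(x,l \right)} = 2 + x$ ($Z{\left(x,l \right)} = x + 2 = 2 + x$)
$b{\left(Q,B \right)} = 18$ ($b{\left(Q,B \right)} = 9 + \left(\left(2 + 7\right) + 0\right) = 9 + \left(9 + 0\right) = 9 + 9 = 18$)
$v{\left(u \right)} = 3 u$
$\frac{1}{v{\left(b{\left(-2,Z{\left(-3,-5 \right)} \right)} \right)}} = \frac{1}{3 \cdot 18} = \frac{1}{54}$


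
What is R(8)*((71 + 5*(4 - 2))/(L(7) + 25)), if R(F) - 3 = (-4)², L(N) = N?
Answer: 1539/32 ≈ 48.094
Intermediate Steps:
R(F) = 19 (R(F) = 3 + (-4)² = 3 + 16 = 19)
R(8)*((71 + 5*(4 - 2))/(L(7) + 25)) = 19*((71 + 5*(4 - 2))/(7 + 25)) = 19*((71 + 5*2)/32) = 19*((71 + 10)*(1/32)) = 19*(81*(1/32)) = 19*(81/32) = 1539/32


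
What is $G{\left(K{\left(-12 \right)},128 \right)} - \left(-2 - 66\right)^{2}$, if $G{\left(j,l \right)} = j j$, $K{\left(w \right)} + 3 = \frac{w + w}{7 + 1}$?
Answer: $-4588$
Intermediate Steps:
$K{\left(w \right)} = -3 + \frac{w}{4}$ ($K{\left(w \right)} = -3 + \frac{w + w}{7 + 1} = -3 + \frac{2 w}{8} = -3 + 2 w \frac{1}{8} = -3 + \frac{w}{4}$)
$G{\left(j,l \right)} = j^{2}$
$G{\left(K{\left(-12 \right)},128 \right)} - \left(-2 - 66\right)^{2} = \left(-3 + \frac{1}{4} \left(-12\right)\right)^{2} - \left(-2 - 66\right)^{2} = \left(-3 - 3\right)^{2} - \left(-68\right)^{2} = \left(-6\right)^{2} - 4624 = 36 - 4624 = -4588$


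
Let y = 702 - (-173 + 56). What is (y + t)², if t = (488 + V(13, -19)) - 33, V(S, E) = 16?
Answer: 1664100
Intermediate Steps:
y = 819 (y = 702 - 1*(-117) = 702 + 117 = 819)
t = 471 (t = (488 + 16) - 33 = 504 - 33 = 471)
(y + t)² = (819 + 471)² = 1290² = 1664100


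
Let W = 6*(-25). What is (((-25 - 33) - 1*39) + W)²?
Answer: 61009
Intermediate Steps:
W = -150
(((-25 - 33) - 1*39) + W)² = (((-25 - 33) - 1*39) - 150)² = ((-58 - 39) - 150)² = (-97 - 150)² = (-247)² = 61009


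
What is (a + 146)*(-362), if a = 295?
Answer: -159642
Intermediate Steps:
(a + 146)*(-362) = (295 + 146)*(-362) = 441*(-362) = -159642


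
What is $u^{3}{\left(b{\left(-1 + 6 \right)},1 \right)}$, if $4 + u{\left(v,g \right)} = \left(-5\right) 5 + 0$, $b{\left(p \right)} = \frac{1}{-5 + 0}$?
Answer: $-24389$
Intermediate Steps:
$b{\left(p \right)} = - \frac{1}{5}$ ($b{\left(p \right)} = \frac{1}{-5} = - \frac{1}{5}$)
$u{\left(v,g \right)} = -29$ ($u{\left(v,g \right)} = -4 + \left(\left(-5\right) 5 + 0\right) = -4 + \left(-25 + 0\right) = -4 - 25 = -29$)
$u^{3}{\left(b{\left(-1 + 6 \right)},1 \right)} = \left(-29\right)^{3} = -24389$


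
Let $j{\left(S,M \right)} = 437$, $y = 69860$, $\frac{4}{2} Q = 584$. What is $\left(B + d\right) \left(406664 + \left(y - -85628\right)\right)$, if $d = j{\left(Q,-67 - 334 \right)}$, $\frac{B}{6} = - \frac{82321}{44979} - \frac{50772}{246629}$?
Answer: $\frac{882986659756449240}{3697708597} \approx 2.3879 \cdot 10^{8}$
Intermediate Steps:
$B = - \frac{45172839394}{3697708597}$ ($B = 6 \left(- \frac{82321}{44979} - \frac{50772}{246629}\right) = 6 \left(- \frac{22586419697}{11093125791}\right) = - \frac{45172839394}{3697708597} \approx -12.216$)
$Q = 292$ ($Q = \frac{1}{2} \cdot 584 = 292$)
$d = 437$
$\left(B + d\right) \left(406664 + \left(y - -85628\right)\right) = \left(- \frac{45172839394}{3697708597} + 437\right) \left(406664 + \left(69860 - -85628\right)\right) = \frac{1570725817495 \left(406664 + \left(69860 + 85628\right)\right)}{3697708597} = \frac{1570725817495 \left(406664 + 155488\right)}{3697708597} = \frac{1570725817495}{3697708597} \cdot 562152 = \frac{882986659756449240}{3697708597}$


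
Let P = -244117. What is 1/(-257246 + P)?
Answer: -1/501363 ≈ -1.9946e-6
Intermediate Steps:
1/(-257246 + P) = 1/(-257246 - 244117) = 1/(-501363) = -1/501363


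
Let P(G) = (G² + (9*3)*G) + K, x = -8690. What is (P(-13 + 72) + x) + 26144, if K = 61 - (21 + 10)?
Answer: 22558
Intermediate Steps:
K = 30 (K = 61 - 1*31 = 61 - 31 = 30)
P(G) = 30 + G² + 27*G (P(G) = (G² + (9*3)*G) + 30 = (G² + 27*G) + 30 = 30 + G² + 27*G)
(P(-13 + 72) + x) + 26144 = ((30 + (-13 + 72)² + 27*(-13 + 72)) - 8690) + 26144 = ((30 + 59² + 27*59) - 8690) + 26144 = ((30 + 3481 + 1593) - 8690) + 26144 = (5104 - 8690) + 26144 = -3586 + 26144 = 22558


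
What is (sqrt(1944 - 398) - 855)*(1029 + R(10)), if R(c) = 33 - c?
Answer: -899460 + 1052*sqrt(1546) ≈ -8.5810e+5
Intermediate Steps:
(sqrt(1944 - 398) - 855)*(1029 + R(10)) = (sqrt(1944 - 398) - 855)*(1029 + (33 - 1*10)) = (sqrt(1546) - 855)*(1029 + (33 - 10)) = (-855 + sqrt(1546))*(1029 + 23) = (-855 + sqrt(1546))*1052 = -899460 + 1052*sqrt(1546)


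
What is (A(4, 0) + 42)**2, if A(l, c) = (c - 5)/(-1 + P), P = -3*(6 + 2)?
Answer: 44521/25 ≈ 1780.8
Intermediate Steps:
P = -24 (P = -3*8 = -24)
A(l, c) = 1/5 - c/25 (A(l, c) = (c - 5)/(-1 - 24) = (-5 + c)/(-25) = (-5 + c)*(-1/25) = 1/5 - c/25)
(A(4, 0) + 42)**2 = ((1/5 - 1/25*0) + 42)**2 = ((1/5 + 0) + 42)**2 = (1/5 + 42)**2 = (211/5)**2 = 44521/25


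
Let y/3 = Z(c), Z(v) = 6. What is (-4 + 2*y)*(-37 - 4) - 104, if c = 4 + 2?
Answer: -1416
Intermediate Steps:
c = 6
y = 18 (y = 3*6 = 18)
(-4 + 2*y)*(-37 - 4) - 104 = (-4 + 2*18)*(-37 - 4) - 104 = (-4 + 36)*(-41) - 104 = 32*(-41) - 104 = -1312 - 104 = -1416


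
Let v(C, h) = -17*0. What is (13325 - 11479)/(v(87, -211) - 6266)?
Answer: -71/241 ≈ -0.29461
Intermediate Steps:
v(C, h) = 0
(13325 - 11479)/(v(87, -211) - 6266) = (13325 - 11479)/(0 - 6266) = 1846/(-6266) = 1846*(-1/6266) = -71/241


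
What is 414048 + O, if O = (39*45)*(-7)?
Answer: 401763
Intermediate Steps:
O = -12285 (O = 1755*(-7) = -12285)
414048 + O = 414048 - 12285 = 401763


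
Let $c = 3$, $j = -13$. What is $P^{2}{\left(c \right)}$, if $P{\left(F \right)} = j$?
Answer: $169$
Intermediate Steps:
$P{\left(F \right)} = -13$
$P^{2}{\left(c \right)} = \left(-13\right)^{2} = 169$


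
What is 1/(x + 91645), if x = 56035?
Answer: 1/147680 ≈ 6.7714e-6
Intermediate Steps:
1/(x + 91645) = 1/(56035 + 91645) = 1/147680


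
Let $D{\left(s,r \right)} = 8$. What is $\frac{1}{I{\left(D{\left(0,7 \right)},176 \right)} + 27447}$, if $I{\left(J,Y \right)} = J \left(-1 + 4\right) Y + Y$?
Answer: $\frac{1}{31847} \approx 3.14 \cdot 10^{-5}$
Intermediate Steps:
$I{\left(J,Y \right)} = Y + 3 J Y$ ($I{\left(J,Y \right)} = J 3 Y + Y = 3 J Y + Y = Y + 3 J Y$)
$\frac{1}{I{\left(D{\left(0,7 \right)},176 \right)} + 27447} = \frac{1}{176 \left(1 + 3 \cdot 8\right) + 27447} = \frac{1}{176 \left(1 + 24\right) + 27447} = \frac{1}{176 \cdot 25 + 27447} = \frac{1}{4400 + 27447} = \frac{1}{31847}$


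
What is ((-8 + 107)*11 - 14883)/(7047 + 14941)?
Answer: -6897/10994 ≈ -0.62734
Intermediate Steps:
((-8 + 107)*11 - 14883)/(7047 + 14941) = (99*11 - 14883)/21988 = (1089 - 14883)*(1/21988) = -13794*1/21988 = -6897/10994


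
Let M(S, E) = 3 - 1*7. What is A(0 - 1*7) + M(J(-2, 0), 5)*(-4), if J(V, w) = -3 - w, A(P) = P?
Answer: 9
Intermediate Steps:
M(S, E) = -4 (M(S, E) = 3 - 7 = -4)
A(0 - 1*7) + M(J(-2, 0), 5)*(-4) = (0 - 1*7) - 4*(-4) = (0 - 7) + 16 = -7 + 16 = 9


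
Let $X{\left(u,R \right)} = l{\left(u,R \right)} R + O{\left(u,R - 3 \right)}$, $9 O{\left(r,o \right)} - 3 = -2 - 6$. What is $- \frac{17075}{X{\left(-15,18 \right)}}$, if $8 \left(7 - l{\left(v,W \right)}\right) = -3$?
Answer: $- \frac{614700}{4759} \approx -129.17$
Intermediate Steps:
$l{\left(v,W \right)} = \frac{59}{8}$ ($l{\left(v,W \right)} = 7 - - \frac{3}{8} = 7 + \frac{3}{8} = \frac{59}{8}$)
$O{\left(r,o \right)} = - \frac{5}{9}$ ($O{\left(r,o \right)} = \frac{1}{3} + \frac{-2 - 6}{9} = \frac{1}{3} + \frac{1}{9} \left(-8\right) = \frac{1}{3} - \frac{8}{9} = - \frac{5}{9}$)
$X{\left(u,R \right)} = - \frac{5}{9} + \frac{59 R}{8}$ ($X{\left(u,R \right)} = \frac{59 R}{8} - \frac{5}{9} = - \frac{5}{9} + \frac{59 R}{8}$)
$- \frac{17075}{X{\left(-15,18 \right)}} = - \frac{17075}{- \frac{5}{9} + \frac{59}{8} \cdot 18} = - \frac{17075}{- \frac{5}{9} + \frac{531}{4}} = - \frac{17075}{\frac{4759}{36}} = \left(-17075\right) \frac{36}{4759} = - \frac{614700}{4759}$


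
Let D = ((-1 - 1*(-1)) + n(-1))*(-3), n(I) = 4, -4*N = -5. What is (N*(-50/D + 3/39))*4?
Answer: 1655/78 ≈ 21.218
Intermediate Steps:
N = 5/4 (N = -¼*(-5) = 5/4 ≈ 1.2500)
D = -12 (D = ((-1 - 1*(-1)) + 4)*(-3) = ((-1 + 1) + 4)*(-3) = (0 + 4)*(-3) = 4*(-3) = -12)
(N*(-50/D + 3/39))*4 = (5*(-50/(-12) + 3/39)/4)*4 = (5*(-50*(-1/12) + 3*(1/39))/4)*4 = (5*(25/6 + 1/13)/4)*4 = ((5/4)*(331/78))*4 = (1655/312)*4 = 1655/78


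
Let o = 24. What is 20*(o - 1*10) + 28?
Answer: 308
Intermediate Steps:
20*(o - 1*10) + 28 = 20*(24 - 1*10) + 28 = 20*(24 - 10) + 28 = 20*14 + 28 = 280 + 28 = 308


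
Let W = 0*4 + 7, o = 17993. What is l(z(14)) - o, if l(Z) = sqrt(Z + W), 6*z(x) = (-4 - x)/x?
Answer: -17993 + sqrt(1330)/14 ≈ -17990.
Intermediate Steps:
z(x) = (-4 - x)/(6*x) (z(x) = ((-4 - x)/x)/6 = (-4 - x)/(6*x))
W = 7 (W = 0 + 7 = 7)
l(Z) = sqrt(7 + Z) (l(Z) = sqrt(Z + 7) = sqrt(7 + Z))
l(z(14)) - o = sqrt(7 + (1/6)*(-4 - 1*14)/14) - 1*17993 = sqrt(7 + (1/6)*(1/14)*(-4 - 14)) - 17993 = sqrt(7 + (1/6)*(1/14)*(-18)) - 17993 = sqrt(7 - 3/14) - 17993 = sqrt(95/14) - 17993 = sqrt(1330)/14 - 17993 = -17993 + sqrt(1330)/14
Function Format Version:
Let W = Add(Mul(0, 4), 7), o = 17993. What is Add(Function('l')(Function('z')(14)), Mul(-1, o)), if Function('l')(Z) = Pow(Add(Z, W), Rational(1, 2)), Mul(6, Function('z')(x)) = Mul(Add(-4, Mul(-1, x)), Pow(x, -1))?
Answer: Add(-17993, Mul(Rational(1, 14), Pow(1330, Rational(1, 2)))) ≈ -17990.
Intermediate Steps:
Function('z')(x) = Mul(Rational(1, 6), Pow(x, -1), Add(-4, Mul(-1, x))) (Function('z')(x) = Mul(Rational(1, 6), Mul(Add(-4, Mul(-1, x)), Pow(x, -1))) = Mul(Rational(1, 6), Mul(Pow(x, -1), Add(-4, Mul(-1, x)))) = Mul(Rational(1, 6), Pow(x, -1), Add(-4, Mul(-1, x))))
W = 7 (W = Add(0, 7) = 7)
Function('l')(Z) = Pow(Add(7, Z), Rational(1, 2)) (Function('l')(Z) = Pow(Add(Z, 7), Rational(1, 2)) = Pow(Add(7, Z), Rational(1, 2)))
Add(Function('l')(Function('z')(14)), Mul(-1, o)) = Add(Pow(Add(7, Mul(Rational(1, 6), Pow(14, -1), Add(-4, Mul(-1, 14)))), Rational(1, 2)), Mul(-1, 17993)) = Add(Pow(Add(7, Mul(Rational(1, 6), Rational(1, 14), Add(-4, -14))), Rational(1, 2)), -17993) = Add(Pow(Add(7, Mul(Rational(1, 6), Rational(1, 14), -18)), Rational(1, 2)), -17993) = Add(Pow(Add(7, Rational(-3, 14)), Rational(1, 2)), -17993) = Add(Pow(Rational(95, 14), Rational(1, 2)), -17993) = Add(Mul(Rational(1, 14), Pow(1330, Rational(1, 2))), -17993) = Add(-17993, Mul(Rational(1, 14), Pow(1330, Rational(1, 2))))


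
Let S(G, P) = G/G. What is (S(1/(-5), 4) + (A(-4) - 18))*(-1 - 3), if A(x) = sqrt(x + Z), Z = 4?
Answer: 68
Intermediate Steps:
S(G, P) = 1
A(x) = sqrt(4 + x) (A(x) = sqrt(x + 4) = sqrt(4 + x))
(S(1/(-5), 4) + (A(-4) - 18))*(-1 - 3) = (1 + (sqrt(4 - 4) - 18))*(-1 - 3) = (1 + (sqrt(0) - 18))*(-4) = (1 + (0 - 18))*(-4) = (1 - 18)*(-4) = -17*(-4) = 68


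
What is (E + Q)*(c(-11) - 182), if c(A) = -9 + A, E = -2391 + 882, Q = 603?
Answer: 183012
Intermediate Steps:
E = -1509
(E + Q)*(c(-11) - 182) = (-1509 + 603)*((-9 - 11) - 182) = -906*(-20 - 182) = -906*(-202) = 183012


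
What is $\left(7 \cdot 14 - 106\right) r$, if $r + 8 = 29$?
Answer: $-168$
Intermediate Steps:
$r = 21$ ($r = -8 + 29 = 21$)
$\left(7 \cdot 14 - 106\right) r = \left(7 \cdot 14 - 106\right) 21 = \left(98 - 106\right) 21 = \left(-8\right) 21 = -168$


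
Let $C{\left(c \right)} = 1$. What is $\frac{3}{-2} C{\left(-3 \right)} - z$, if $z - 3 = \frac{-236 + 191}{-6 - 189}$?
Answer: $- \frac{123}{26} \approx -4.7308$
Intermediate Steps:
$z = \frac{42}{13}$ ($z = 3 + \frac{-236 + 191}{-6 - 189} = 3 - \frac{45}{-195} = 3 - - \frac{3}{13} = 3 + \frac{3}{13} = \frac{42}{13} \approx 3.2308$)
$\frac{3}{-2} C{\left(-3 \right)} - z = \frac{3}{-2} \cdot 1 - \frac{42}{13} = 3 \left(- \frac{1}{2}\right) 1 - \frac{42}{13} = \left(- \frac{3}{2}\right) 1 - \frac{42}{13} = - \frac{3}{2} - \frac{42}{13} = - \frac{123}{26}$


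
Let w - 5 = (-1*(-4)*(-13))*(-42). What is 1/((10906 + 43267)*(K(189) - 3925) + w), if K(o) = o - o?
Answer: -1/212626836 ≈ -4.7031e-9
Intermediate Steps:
K(o) = 0
w = 2189 (w = 5 + (-1*(-4)*(-13))*(-42) = 5 + (4*(-13))*(-42) = 5 - 52*(-42) = 5 + 2184 = 2189)
1/((10906 + 43267)*(K(189) - 3925) + w) = 1/((10906 + 43267)*(0 - 3925) + 2189) = 1/(54173*(-3925) + 2189) = 1/(-212629025 + 2189) = 1/(-212626836) = -1/212626836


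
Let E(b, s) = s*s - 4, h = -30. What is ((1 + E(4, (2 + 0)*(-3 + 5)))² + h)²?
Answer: 19321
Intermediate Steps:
E(b, s) = -4 + s² (E(b, s) = s² - 4 = -4 + s²)
((1 + E(4, (2 + 0)*(-3 + 5)))² + h)² = ((1 + (-4 + ((2 + 0)*(-3 + 5))²))² - 30)² = ((1 + (-4 + (2*2)²))² - 30)² = ((1 + (-4 + 4²))² - 30)² = ((1 + (-4 + 16))² - 30)² = ((1 + 12)² - 30)² = (13² - 30)² = (169 - 30)² = 139² = 19321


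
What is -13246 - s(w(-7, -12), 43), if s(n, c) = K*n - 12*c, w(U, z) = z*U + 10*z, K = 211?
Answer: -5134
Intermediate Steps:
w(U, z) = 10*z + U*z (w(U, z) = U*z + 10*z = 10*z + U*z)
s(n, c) = -12*c + 211*n (s(n, c) = 211*n - 12*c = -12*c + 211*n)
-13246 - s(w(-7, -12), 43) = -13246 - (-12*43 + 211*(-12*(10 - 7))) = -13246 - (-516 + 211*(-12*3)) = -13246 - (-516 + 211*(-36)) = -13246 - (-516 - 7596) = -13246 - 1*(-8112) = -13246 + 8112 = -5134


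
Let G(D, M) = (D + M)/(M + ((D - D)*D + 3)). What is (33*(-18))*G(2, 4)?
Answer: -3564/7 ≈ -509.14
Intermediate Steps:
G(D, M) = (D + M)/(3 + M) (G(D, M) = (D + M)/(M + (0*D + 3)) = (D + M)/(M + (0 + 3)) = (D + M)/(M + 3) = (D + M)/(3 + M))
(33*(-18))*G(2, 4) = (33*(-18))*((2 + 4)/(3 + 4)) = -594*6/7 = -3564/7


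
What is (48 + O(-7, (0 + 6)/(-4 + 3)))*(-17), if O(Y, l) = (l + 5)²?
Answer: -833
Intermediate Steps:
O(Y, l) = (5 + l)²
(48 + O(-7, (0 + 6)/(-4 + 3)))*(-17) = (48 + (5 + (0 + 6)/(-4 + 3))²)*(-17) = (48 + (5 + 6/(-1))²)*(-17) = (48 + (5 + 6*(-1))²)*(-17) = (48 + (5 - 6)²)*(-17) = (48 + (-1)²)*(-17) = (48 + 1)*(-17) = 49*(-17) = -833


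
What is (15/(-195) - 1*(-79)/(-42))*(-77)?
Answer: 11759/78 ≈ 150.76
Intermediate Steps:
(15/(-195) - 1*(-79)/(-42))*(-77) = (15*(-1/195) + 79*(-1/42))*(-77) = (-1/13 - 79/42)*(-77) = -1069/546*(-77) = 11759/78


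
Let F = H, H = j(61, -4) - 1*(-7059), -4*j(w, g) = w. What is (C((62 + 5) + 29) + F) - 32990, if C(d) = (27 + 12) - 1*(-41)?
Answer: -103465/4 ≈ -25866.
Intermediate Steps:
j(w, g) = -w/4
C(d) = 80 (C(d) = 39 + 41 = 80)
H = 28175/4 (H = -1/4*61 - 1*(-7059) = -61/4 + 7059 = 28175/4 ≈ 7043.8)
F = 28175/4 ≈ 7043.8
(C((62 + 5) + 29) + F) - 32990 = (80 + 28175/4) - 32990 = 28495/4 - 32990 = -103465/4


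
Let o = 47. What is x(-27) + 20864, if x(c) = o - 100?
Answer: 20811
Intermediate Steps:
x(c) = -53 (x(c) = 47 - 100 = -53)
x(-27) + 20864 = -53 + 20864 = 20811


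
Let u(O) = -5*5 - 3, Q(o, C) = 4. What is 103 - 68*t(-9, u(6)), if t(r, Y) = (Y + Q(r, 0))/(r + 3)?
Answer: -169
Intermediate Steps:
u(O) = -28 (u(O) = -25 - 3 = -28)
t(r, Y) = (4 + Y)/(3 + r) (t(r, Y) = (Y + 4)/(r + 3) = (4 + Y)/(3 + r))
103 - 68*t(-9, u(6)) = 103 - 68*(4 - 28)/(3 - 9) = 103 - 68*(-24)/(-6) = 103 - (-34)*(-24)/3 = 103 - 68*4 = 103 - 272 = -169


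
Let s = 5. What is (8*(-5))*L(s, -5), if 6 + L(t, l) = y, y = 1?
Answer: 200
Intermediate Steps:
L(t, l) = -5 (L(t, l) = -6 + 1 = -5)
(8*(-5))*L(s, -5) = (8*(-5))*(-5) = -40*(-5) = 200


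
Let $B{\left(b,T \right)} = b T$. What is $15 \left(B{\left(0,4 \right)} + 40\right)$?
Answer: $600$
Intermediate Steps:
$B{\left(b,T \right)} = T b$
$15 \left(B{\left(0,4 \right)} + 40\right) = 15 \left(4 \cdot 0 + 40\right) = 15 \left(0 + 40\right) = 15 \cdot 40 = 600$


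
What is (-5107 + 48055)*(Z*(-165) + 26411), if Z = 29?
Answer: 928793448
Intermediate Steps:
(-5107 + 48055)*(Z*(-165) + 26411) = (-5107 + 48055)*(29*(-165) + 26411) = 42948*(-4785 + 26411) = 42948*21626 = 928793448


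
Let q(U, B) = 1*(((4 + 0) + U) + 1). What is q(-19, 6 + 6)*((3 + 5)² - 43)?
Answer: -294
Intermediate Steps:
q(U, B) = 5 + U (q(U, B) = 1*((4 + U) + 1) = 1*(5 + U) = 5 + U)
q(-19, 6 + 6)*((3 + 5)² - 43) = (5 - 19)*((3 + 5)² - 43) = -14*(8² - 43) = -14*(64 - 43) = -14*21 = -294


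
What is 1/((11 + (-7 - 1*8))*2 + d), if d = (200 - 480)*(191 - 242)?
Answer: 1/14272 ≈ 7.0067e-5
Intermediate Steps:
d = 14280 (d = -280*(-51) = 14280)
1/((11 + (-7 - 1*8))*2 + d) = 1/((11 + (-7 - 1*8))*2 + 14280) = 1/((11 + (-7 - 8))*2 + 14280) = 1/((11 - 15)*2 + 14280) = 1/(-4*2 + 14280) = 1/(-8 + 14280) = 1/14272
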